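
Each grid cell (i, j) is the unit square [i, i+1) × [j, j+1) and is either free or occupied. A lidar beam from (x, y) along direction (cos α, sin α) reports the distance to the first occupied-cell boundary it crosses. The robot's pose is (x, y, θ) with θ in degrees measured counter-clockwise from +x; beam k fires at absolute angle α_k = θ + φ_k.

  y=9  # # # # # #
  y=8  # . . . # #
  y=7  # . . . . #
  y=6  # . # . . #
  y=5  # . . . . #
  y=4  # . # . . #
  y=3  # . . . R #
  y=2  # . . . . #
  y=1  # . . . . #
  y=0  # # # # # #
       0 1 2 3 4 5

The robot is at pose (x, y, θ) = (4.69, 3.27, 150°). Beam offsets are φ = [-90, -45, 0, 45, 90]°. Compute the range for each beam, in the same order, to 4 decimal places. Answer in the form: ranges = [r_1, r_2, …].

beam 1: φ=-90°, α=60°
  cosα=0.5000 sinα=0.8660 | (4,3) | tMaxX 0.6200 tMaxY 0.8429 | tΔX 2.0000 tΔY 1.1547
    t=0.6200 [x] (5,3) — stop
  → r_1 = 0.6200
beam 2: φ=-45°, α=105°
  cosα=-0.2588 sinα=0.9659 | (4,3) | tMaxX 2.6660 tMaxY 0.7558 | tΔX 3.8637 tΔY 1.0353
    t=0.7558 [y] (4,4)
    t=1.7910 [y] (4,5)
    t=2.6660 [x] (3,5)
    t=2.8263 [y] (3,6)
    t=3.8616 [y] (3,7)
    t=4.8969 [y] (3,8)
    t=5.9321 [y] (3,9) — stop
  → r_2 = 5.9321
beam 3: φ=0°, α=150°
  cosα=-0.8660 sinα=0.5000 | (4,3) | tMaxX 0.7967 tMaxY 1.4600 | tΔX 1.1547 tΔY 2.0000
    t=0.7967 [x] (3,3)
    t=1.4600 [y] (3,4)
    t=1.9514 [x] (2,4) — stop
  → r_3 = 1.9514
beam 4: φ=45°, α=195°
  cosα=-0.9659 sinα=-0.2588 | (4,3) | tMaxX 0.7143 tMaxY 1.0432 | tΔX 1.0353 tΔY 3.8637
    t=0.7143 [x] (3,3)
    t=1.0432 [y] (3,2)
    t=1.7496 [x] (2,2)
    t=2.7849 [x] (1,2)
    t=3.8202 [x] (0,2) — stop
  → r_4 = 3.8202
beam 5: φ=90°, α=240°
  cosα=-0.5000 sinα=-0.8660 | (4,3) | tMaxX 1.3800 tMaxY 0.3118 | tΔX 2.0000 tΔY 1.1547
    t=0.3118 [y] (4,2)
    t=1.3800 [x] (3,2)
    t=1.4665 [y] (3,1)
    t=2.6212 [y] (3,0) — stop
  → r_5 = 2.6212

ranges = [0.6200, 5.9321, 1.9514, 3.8202, 2.6212]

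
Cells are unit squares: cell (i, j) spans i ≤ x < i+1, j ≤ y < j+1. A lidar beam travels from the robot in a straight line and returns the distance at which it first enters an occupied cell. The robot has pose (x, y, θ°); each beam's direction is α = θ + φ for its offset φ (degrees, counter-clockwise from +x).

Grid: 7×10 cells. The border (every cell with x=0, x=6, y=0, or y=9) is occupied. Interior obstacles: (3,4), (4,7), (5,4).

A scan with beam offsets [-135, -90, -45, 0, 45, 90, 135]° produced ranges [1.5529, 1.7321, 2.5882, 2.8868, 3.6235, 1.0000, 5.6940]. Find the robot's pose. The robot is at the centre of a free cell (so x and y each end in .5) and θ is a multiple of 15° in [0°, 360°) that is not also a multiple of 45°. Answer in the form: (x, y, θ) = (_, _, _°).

(x, y, θ) = (2.5, 3.5, 300°)

The pose lattice has 37·16 = 592 candidates. Test each by forward raycasting.
  (3.5, 6.5, 345°): beam 1 = 2.8868 ≠ 1.5529 ✗
  (2.5, 5.5, 150°): beam 1 = 3.6235 ≠ 1.5529 ✗
  (1.5, 6.5, 330°): beam 1 = 0.5176 ≠ 1.5529 ✗
  (4.5, 4.5, 300°): beam 1 = 0.5176 ≠ 1.5529 ✗
  …
  (2.5, 3.5, 300°): r_1=1.5529, r_2=1.7321, r_3=2.5882, r_4=2.8868, r_5=3.6235, r_6=1.0000, r_7=5.6940 — all match ✓
Unique over the lattice → pose = (2.5, 3.5, 300°).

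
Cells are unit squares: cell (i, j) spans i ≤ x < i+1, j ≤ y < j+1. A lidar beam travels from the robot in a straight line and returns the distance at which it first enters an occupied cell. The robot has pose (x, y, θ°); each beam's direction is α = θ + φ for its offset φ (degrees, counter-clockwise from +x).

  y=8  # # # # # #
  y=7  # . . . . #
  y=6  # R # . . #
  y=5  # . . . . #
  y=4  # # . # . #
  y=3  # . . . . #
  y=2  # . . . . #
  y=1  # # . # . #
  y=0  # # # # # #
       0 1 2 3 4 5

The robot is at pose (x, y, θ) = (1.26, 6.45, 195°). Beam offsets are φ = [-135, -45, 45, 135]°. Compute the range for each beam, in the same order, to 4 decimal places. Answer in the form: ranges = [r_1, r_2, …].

beam 1: φ=-135°, α=60°
  d=(0.5000,0.8660)  start (1,6)  tX=1.4800 tY=0.6351  stride 1/|dx|=2.0000 1/|dy|=1.1547
    cross y-line → (1,7), t=0.6351
    cross x-line → (2,7), t=1.4800
    cross y-line → (2,8), t=1.7898 (wall)
  → r_1 = 1.7898
beam 2: φ=-45°, α=150°
  d=(-0.8660,0.5000)  start (1,6)  tX=0.3002 tY=1.1000  stride 1/|dx|=1.1547 1/|dy|=2.0000
    cross x-line → (0,6), t=0.3002 (wall)
  → r_2 = 0.3002
beam 3: φ=45°, α=240°
  d=(-0.5000,-0.8660)  start (1,6)  tX=0.5200 tY=0.5196  stride 1/|dx|=2.0000 1/|dy|=1.1547
    cross y-line → (1,5), t=0.5196
    cross x-line → (0,5), t=0.5200 (wall)
  → r_3 = 0.5200
beam 4: φ=135°, α=330°
  d=(0.8660,-0.5000)  start (1,6)  tX=0.8545 tY=0.9000  stride 1/|dx|=1.1547 1/|dy|=2.0000
    cross x-line → (2,6), t=0.8545 (wall)
  → r_4 = 0.8545

ranges = [1.7898, 0.3002, 0.5200, 0.8545]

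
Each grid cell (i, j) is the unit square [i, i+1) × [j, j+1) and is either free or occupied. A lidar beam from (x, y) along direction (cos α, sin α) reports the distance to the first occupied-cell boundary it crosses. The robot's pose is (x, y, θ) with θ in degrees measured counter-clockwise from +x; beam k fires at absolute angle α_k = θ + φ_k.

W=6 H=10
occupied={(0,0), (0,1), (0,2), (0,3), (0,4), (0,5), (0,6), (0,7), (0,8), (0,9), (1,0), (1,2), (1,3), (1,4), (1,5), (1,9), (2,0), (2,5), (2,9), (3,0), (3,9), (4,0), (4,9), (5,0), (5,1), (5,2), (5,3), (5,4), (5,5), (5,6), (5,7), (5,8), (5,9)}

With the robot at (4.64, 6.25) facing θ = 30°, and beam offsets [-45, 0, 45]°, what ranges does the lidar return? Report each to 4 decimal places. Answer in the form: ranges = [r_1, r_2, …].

ranges = [0.3727, 0.4157, 1.3909]

beam 1: φ=-45°, α=345°
  dir = (cos 345°, sin 345°) = (0.9659, -0.2588); from cell (4,6)
  next x-line at t=0.3727, next y-line at t=0.9659; Δt_x=1.0353, Δt_y=3.8637
    x: enter (5,6) at t=0.3727 ← occupied
  → r_1 = 0.3727
beam 2: φ=0°, α=30°
  dir = (cos 30°, sin 30°) = (0.8660, 0.5000); from cell (4,6)
  next x-line at t=0.4157, next y-line at t=1.5000; Δt_x=1.1547, Δt_y=2.0000
    x: enter (5,6) at t=0.4157 ← occupied
  → r_2 = 0.4157
beam 3: φ=45°, α=75°
  dir = (cos 75°, sin 75°) = (0.2588, 0.9659); from cell (4,6)
  next x-line at t=1.3909, next y-line at t=0.7765; Δt_x=3.8637, Δt_y=1.0353
    y: enter (4,7) at t=0.7765
    x: enter (5,7) at t=1.3909 ← occupied
  → r_3 = 1.3909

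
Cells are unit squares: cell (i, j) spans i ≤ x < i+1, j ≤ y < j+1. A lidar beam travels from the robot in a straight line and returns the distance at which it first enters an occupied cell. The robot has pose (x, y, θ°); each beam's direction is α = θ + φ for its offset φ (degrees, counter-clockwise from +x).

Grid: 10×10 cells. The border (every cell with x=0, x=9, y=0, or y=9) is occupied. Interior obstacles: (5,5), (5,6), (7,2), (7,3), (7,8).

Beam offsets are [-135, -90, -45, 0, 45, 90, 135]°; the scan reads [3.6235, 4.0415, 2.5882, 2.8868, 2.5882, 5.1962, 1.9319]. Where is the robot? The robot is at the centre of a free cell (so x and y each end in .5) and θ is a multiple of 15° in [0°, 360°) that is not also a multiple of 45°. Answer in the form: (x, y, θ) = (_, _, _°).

Candidates: 59 free-cell centres × 16 headings = 944 poses. Raycast each; keep the one whose scan matches to 4 dp.
  (8.5, 6.5, 210°): beam 1 = 1.9319 ≠ 3.6235 ✗
  (3.5, 3.5, 30°): beam 1 = 2.5882 ≠ 3.6235 ✗
  (3.5, 7.5, 240°): beam 1 = 1.5529 ≠ 3.6235 ✗
  …
  (4.5, 3.5, 300°): r_1=3.6235, r_2=4.0415, r_3=2.5882, r_4=2.8868, r_5=2.5882, r_6=5.1962, r_7=1.9319 — all match ✓
Only this pose fits every beam.

(x, y, θ) = (4.5, 3.5, 300°)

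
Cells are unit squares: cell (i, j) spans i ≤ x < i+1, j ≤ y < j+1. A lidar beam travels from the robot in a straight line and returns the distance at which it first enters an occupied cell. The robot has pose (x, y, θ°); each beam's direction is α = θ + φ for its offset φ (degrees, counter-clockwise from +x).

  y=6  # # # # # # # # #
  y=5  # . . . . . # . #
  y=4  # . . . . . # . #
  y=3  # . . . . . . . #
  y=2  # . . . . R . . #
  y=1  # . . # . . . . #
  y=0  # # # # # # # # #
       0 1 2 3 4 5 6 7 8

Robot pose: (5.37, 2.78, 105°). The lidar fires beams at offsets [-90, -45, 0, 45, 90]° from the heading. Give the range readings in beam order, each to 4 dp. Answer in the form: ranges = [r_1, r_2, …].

beam 1: φ=-90°, α=15°
  cosα=0.9659 sinα=0.2588 | (5,2) | tMaxX 0.6522 tMaxY 0.8500 | tΔX 1.0353 tΔY 3.8637
    t=0.6522 [x] (6,2)
    t=0.8500 [y] (6,3)
    t=1.6875 [x] (7,3)
    t=2.7228 [x] (8,3) — stop
  → r_1 = 2.7228
beam 2: φ=-45°, α=60°
  cosα=0.5000 sinα=0.8660 | (5,2) | tMaxX 1.2600 tMaxY 0.2540 | tΔX 2.0000 tΔY 1.1547
    t=0.2540 [y] (5,3)
    t=1.2600 [x] (6,3)
    t=1.4087 [y] (6,4) — stop
  → r_2 = 1.4087
beam 3: φ=0°, α=105°
  cosα=-0.2588 sinα=0.9659 | (5,2) | tMaxX 1.4296 tMaxY 0.2278 | tΔX 3.8637 tΔY 1.0353
    t=0.2278 [y] (5,3)
    t=1.2630 [y] (5,4)
    t=1.4296 [x] (4,4)
    t=2.2983 [y] (4,5)
    t=3.3336 [y] (4,6) — stop
  → r_3 = 3.3336
beam 4: φ=45°, α=150°
  cosα=-0.8660 sinα=0.5000 | (5,2) | tMaxX 0.4272 tMaxY 0.4400 | tΔX 1.1547 tΔY 2.0000
    t=0.4272 [x] (4,2)
    t=0.4400 [y] (4,3)
    t=1.5819 [x] (3,3)
    t=2.4400 [y] (3,4)
    t=2.7366 [x] (2,4)
    t=3.8913 [x] (1,4)
    t=4.4400 [y] (1,5)
    t=5.0460 [x] (0,5) — stop
  → r_4 = 5.0460
beam 5: φ=90°, α=195°
  cosα=-0.9659 sinα=-0.2588 | (5,2) | tMaxX 0.3831 tMaxY 3.0137 | tΔX 1.0353 tΔY 3.8637
    t=0.3831 [x] (4,2)
    t=1.4183 [x] (3,2)
    t=2.4536 [x] (2,2)
    t=3.0137 [y] (2,1)
    t=3.4889 [x] (1,1)
    t=4.5242 [x] (0,1) — stop
  → r_5 = 4.5242

ranges = [2.7228, 1.4087, 3.3336, 5.0460, 4.5242]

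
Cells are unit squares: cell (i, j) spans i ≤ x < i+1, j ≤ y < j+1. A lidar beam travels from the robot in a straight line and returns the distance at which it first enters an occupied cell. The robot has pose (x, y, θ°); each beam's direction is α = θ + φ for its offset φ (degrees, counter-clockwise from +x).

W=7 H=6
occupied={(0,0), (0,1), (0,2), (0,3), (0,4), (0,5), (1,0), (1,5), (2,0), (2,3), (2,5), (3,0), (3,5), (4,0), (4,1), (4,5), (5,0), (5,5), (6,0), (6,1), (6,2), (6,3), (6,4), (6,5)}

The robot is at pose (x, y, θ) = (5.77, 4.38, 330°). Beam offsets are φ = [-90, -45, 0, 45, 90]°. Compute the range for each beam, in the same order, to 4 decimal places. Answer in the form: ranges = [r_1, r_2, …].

ranges = [2.7482, 0.8887, 0.2656, 0.2381, 0.4600]

beam 1: φ=-90°, α=240°
  cosα=-0.5000 sinα=-0.8660 | (5,4) | tMaxX 1.5400 tMaxY 0.4388 | tΔX 2.0000 tΔY 1.1547
    t=0.4388 [y] (5,3)
    t=1.5400 [x] (4,3)
    t=1.5935 [y] (4,2)
    t=2.7482 [y] (4,1) — stop
  → r_1 = 2.7482
beam 2: φ=-45°, α=285°
  cosα=0.2588 sinα=-0.9659 | (5,4) | tMaxX 0.8887 tMaxY 0.3934 | tΔX 3.8637 tΔY 1.0353
    t=0.3934 [y] (5,3)
    t=0.8887 [x] (6,3) — stop
  → r_2 = 0.8887
beam 3: φ=0°, α=330°
  cosα=0.8660 sinα=-0.5000 | (5,4) | tMaxX 0.2656 tMaxY 0.7600 | tΔX 1.1547 tΔY 2.0000
    t=0.2656 [x] (6,4) — stop
  → r_3 = 0.2656
beam 4: φ=45°, α=15°
  cosα=0.9659 sinα=0.2588 | (5,4) | tMaxX 0.2381 tMaxY 2.3955 | tΔX 1.0353 tΔY 3.8637
    t=0.2381 [x] (6,4) — stop
  → r_4 = 0.2381
beam 5: φ=90°, α=60°
  cosα=0.5000 sinα=0.8660 | (5,4) | tMaxX 0.4600 tMaxY 0.7159 | tΔX 2.0000 tΔY 1.1547
    t=0.4600 [x] (6,4) — stop
  → r_5 = 0.4600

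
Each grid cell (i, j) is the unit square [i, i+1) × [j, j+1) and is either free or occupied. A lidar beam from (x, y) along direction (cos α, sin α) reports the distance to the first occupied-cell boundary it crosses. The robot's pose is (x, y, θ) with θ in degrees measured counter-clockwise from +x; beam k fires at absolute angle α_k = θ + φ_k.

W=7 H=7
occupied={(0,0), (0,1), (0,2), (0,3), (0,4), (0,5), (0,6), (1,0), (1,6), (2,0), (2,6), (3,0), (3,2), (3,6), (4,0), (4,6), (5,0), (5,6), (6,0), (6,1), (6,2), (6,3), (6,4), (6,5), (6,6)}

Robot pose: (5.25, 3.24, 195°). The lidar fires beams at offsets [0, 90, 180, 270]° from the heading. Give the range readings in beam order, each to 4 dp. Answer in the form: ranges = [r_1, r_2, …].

ranges = [1.2941, 2.3190, 0.7765, 2.8574]

beam 1: φ=0°, α=195°
  cosα=-0.9659 sinα=-0.2588 | (5,3) | tMaxX 0.2588 tMaxY 0.9273 | tΔX 1.0353 tΔY 3.8637
    t=0.2588 [x] (4,3)
    t=0.9273 [y] (4,2)
    t=1.2941 [x] (3,2) — stop
  → r_1 = 1.2941
beam 2: φ=90°, α=285°
  cosα=0.2588 sinα=-0.9659 | (5,3) | tMaxX 2.8978 tMaxY 0.2485 | tΔX 3.8637 tΔY 1.0353
    t=0.2485 [y] (5,2)
    t=1.2837 [y] (5,1)
    t=2.3190 [y] (5,0) — stop
  → r_2 = 2.3190
beam 3: φ=180°, α=15°
  cosα=0.9659 sinα=0.2588 | (5,3) | tMaxX 0.7765 tMaxY 2.9364 | tΔX 1.0353 tΔY 3.8637
    t=0.7765 [x] (6,3) — stop
  → r_3 = 0.7765
beam 4: φ=270°, α=105°
  cosα=-0.2588 sinα=0.9659 | (5,3) | tMaxX 0.9659 tMaxY 0.7868 | tΔX 3.8637 tΔY 1.0353
    t=0.7868 [y] (5,4)
    t=0.9659 [x] (4,4)
    t=1.8221 [y] (4,5)
    t=2.8574 [y] (4,6) — stop
  → r_4 = 2.8574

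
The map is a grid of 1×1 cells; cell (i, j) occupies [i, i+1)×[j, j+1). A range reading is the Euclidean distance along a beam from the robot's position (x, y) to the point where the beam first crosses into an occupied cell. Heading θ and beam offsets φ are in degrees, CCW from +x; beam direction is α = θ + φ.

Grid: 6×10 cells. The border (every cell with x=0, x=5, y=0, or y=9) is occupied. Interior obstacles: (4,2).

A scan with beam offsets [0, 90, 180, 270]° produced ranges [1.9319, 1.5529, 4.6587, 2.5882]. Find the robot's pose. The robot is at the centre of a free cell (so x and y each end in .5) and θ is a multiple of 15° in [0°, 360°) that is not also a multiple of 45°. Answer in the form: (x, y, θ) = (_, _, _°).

Candidates: 31 free-cell centres × 16 headings = 496 poses. Raycast each; keep the one whose scan matches to 4 dp.
  (3.5, 1.5, 30°): beam 1 = 1.0000 ≠ 1.9319 ✗
  (3.5, 5.5, 15°): beam 1 = 1.5529 ≠ 1.9319 ✗
  (2.5, 8.5, 15°): beam 2 = 0.5176 ≠ 1.5529 ✗
  (4.5, 1.5, 15°): beam 1 = 0.5176 ≠ 1.9319 ✗
  (1.5, 2.5, 15°): beam 1 = 3.6235 ≠ 1.9319 ✗
  …
  (3.5, 4.5, 285°): r_1=1.9319, r_2=1.5529, r_3=4.6587, r_4=2.5882 — all match ✓
No second candidate reproduces the full scan.

(x, y, θ) = (3.5, 4.5, 285°)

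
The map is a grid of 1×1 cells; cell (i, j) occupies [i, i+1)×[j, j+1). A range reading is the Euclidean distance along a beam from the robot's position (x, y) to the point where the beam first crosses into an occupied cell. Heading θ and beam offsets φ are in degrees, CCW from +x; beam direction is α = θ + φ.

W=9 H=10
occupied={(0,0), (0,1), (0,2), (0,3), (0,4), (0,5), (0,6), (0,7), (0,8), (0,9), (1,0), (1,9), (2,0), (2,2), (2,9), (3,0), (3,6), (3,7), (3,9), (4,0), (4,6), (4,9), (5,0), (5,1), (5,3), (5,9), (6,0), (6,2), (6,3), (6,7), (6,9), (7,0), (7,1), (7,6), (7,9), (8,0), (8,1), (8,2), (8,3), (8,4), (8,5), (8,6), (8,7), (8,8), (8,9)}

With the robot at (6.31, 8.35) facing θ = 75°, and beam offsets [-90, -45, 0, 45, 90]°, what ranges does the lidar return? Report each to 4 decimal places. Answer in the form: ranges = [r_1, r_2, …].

beam 1: φ=-90°, α=345°
  d=(0.9659,-0.2588)  start (6,8)  tX=0.7143 tY=1.3523  stride 1/|dx|=1.0353 1/|dy|=3.8637
    cross x-line → (7,8), t=0.7143
    cross y-line → (7,7), t=1.3523
    cross x-line → (8,7), t=1.7496 (wall)
  → r_1 = 1.7496
beam 2: φ=-45°, α=30°
  d=(0.8660,0.5000)  start (6,8)  tX=0.7967 tY=1.3000  stride 1/|dx|=1.1547 1/|dy|=2.0000
    cross x-line → (7,8), t=0.7967
    cross y-line → (7,9), t=1.3000 (wall)
  → r_2 = 1.3000
beam 3: φ=0°, α=75°
  d=(0.2588,0.9659)  start (6,8)  tX=2.6660 tY=0.6729  stride 1/|dx|=3.8637 1/|dy|=1.0353
    cross y-line → (6,9), t=0.6729 (wall)
  → r_3 = 0.6729
beam 4: φ=45°, α=120°
  d=(-0.5000,0.8660)  start (6,8)  tX=0.6200 tY=0.7506  stride 1/|dx|=2.0000 1/|dy|=1.1547
    cross x-line → (5,8), t=0.6200
    cross y-line → (5,9), t=0.7506 (wall)
  → r_4 = 0.7506
beam 5: φ=90°, α=165°
  d=(-0.9659,0.2588)  start (6,8)  tX=0.3209 tY=2.5114  stride 1/|dx|=1.0353 1/|dy|=3.8637
    cross x-line → (5,8), t=0.3209
    cross x-line → (4,8), t=1.3562
    cross x-line → (3,8), t=2.3915
    cross y-line → (3,9), t=2.5114 (wall)
  → r_5 = 2.5114

ranges = [1.7496, 1.3000, 0.6729, 0.7506, 2.5114]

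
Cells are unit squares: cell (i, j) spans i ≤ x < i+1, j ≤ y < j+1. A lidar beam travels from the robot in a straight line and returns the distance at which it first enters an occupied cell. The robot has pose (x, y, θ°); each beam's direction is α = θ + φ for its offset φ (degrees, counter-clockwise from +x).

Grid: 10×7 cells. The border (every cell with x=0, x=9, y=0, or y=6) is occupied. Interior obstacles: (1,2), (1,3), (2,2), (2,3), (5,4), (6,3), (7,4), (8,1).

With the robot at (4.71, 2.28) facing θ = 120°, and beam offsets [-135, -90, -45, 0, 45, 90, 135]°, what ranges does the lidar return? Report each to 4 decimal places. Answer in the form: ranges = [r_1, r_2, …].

ranges = [3.4061, 1.4896, 1.7807, 4.2955, 1.7703, 2.5600, 1.3252]

beam 1: φ=-135°, α=345°
  direction (0.9659, -0.2588); cell (4,2); t to first gridline: x 0.3002, y 1.0818 (then +1.0353 / +3.8637)
    (5,2) via x @ 0.3002
    (5,1) via y @ 1.0818
    (6,1) via x @ 1.3355
    (7,1) via x @ 2.3708
    (8,1) via x @ 3.4061  # hit
  → r_1 = 3.4061
beam 2: φ=-90°, α=30°
  direction (0.8660, 0.5000); cell (4,2); t to first gridline: x 0.3349, y 1.4400 (then +1.1547 / +2.0000)
    (5,2) via x @ 0.3349
    (5,3) via y @ 1.4400
    (6,3) via x @ 1.4896  # hit
  → r_2 = 1.4896
beam 3: φ=-45°, α=75°
  direction (0.2588, 0.9659); cell (4,2); t to first gridline: x 1.1205, y 0.7454 (then +3.8637 / +1.0353)
    (4,3) via y @ 0.7454
    (5,3) via x @ 1.1205
    (5,4) via y @ 1.7807  # hit
  → r_3 = 1.7807
beam 4: φ=0°, α=120°
  direction (-0.5000, 0.8660); cell (4,2); t to first gridline: x 1.4200, y 0.8314 (then +2.0000 / +1.1547)
    (4,3) via y @ 0.8314
    (3,3) via x @ 1.4200
    (3,4) via y @ 1.9861
    (3,5) via y @ 3.1408
    (2,5) via x @ 3.4200
    (2,6) via y @ 4.2955  # hit
  → r_4 = 4.2955
beam 5: φ=45°, α=165°
  direction (-0.9659, 0.2588); cell (4,2); t to first gridline: x 0.7350, y 2.7819 (then +1.0353 / +3.8637)
    (3,2) via x @ 0.7350
    (2,2) via x @ 1.7703  # hit
  → r_5 = 1.7703
beam 6: φ=90°, α=210°
  direction (-0.8660, -0.5000); cell (4,2); t to first gridline: x 0.8198, y 0.5600 (then +1.1547 / +2.0000)
    (4,1) via y @ 0.5600
    (3,1) via x @ 0.8198
    (2,1) via x @ 1.9745
    (2,0) via y @ 2.5600  # hit
  → r_6 = 2.5600
beam 7: φ=135°, α=255°
  direction (-0.2588, -0.9659); cell (4,2); t to first gridline: x 2.7432, y 0.2899 (then +3.8637 / +1.0353)
    (4,1) via y @ 0.2899
    (4,0) via y @ 1.3252  # hit
  → r_7 = 1.3252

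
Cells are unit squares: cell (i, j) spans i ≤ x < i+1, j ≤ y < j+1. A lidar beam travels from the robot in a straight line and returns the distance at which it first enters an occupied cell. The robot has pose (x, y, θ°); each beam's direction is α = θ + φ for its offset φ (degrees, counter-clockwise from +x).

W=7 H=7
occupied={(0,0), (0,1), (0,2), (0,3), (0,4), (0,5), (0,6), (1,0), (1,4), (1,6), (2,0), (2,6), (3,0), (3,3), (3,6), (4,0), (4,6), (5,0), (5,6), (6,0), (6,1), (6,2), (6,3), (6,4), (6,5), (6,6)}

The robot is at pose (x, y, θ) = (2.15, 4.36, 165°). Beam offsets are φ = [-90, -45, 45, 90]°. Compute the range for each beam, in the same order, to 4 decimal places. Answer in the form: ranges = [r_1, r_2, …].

ranges = [1.6979, 0.3000, 0.1732, 3.4785]

beam 1: φ=-90°, α=75°
  d=(0.2588,0.9659)  start (2,4)  tX=3.2841 tY=0.6626  stride 1/|dx|=3.8637 1/|dy|=1.0353
    cross y-line → (2,5), t=0.6626
    cross y-line → (2,6), t=1.6979 (wall)
  → r_1 = 1.6979
beam 2: φ=-45°, α=120°
  d=(-0.5000,0.8660)  start (2,4)  tX=0.3000 tY=0.7390  stride 1/|dx|=2.0000 1/|dy|=1.1547
    cross x-line → (1,4), t=0.3000 (wall)
  → r_2 = 0.3000
beam 3: φ=45°, α=210°
  d=(-0.8660,-0.5000)  start (2,4)  tX=0.1732 tY=0.7200  stride 1/|dx|=1.1547 1/|dy|=2.0000
    cross x-line → (1,4), t=0.1732 (wall)
  → r_3 = 0.1732
beam 4: φ=90°, α=255°
  d=(-0.2588,-0.9659)  start (2,4)  tX=0.5796 tY=0.3727  stride 1/|dx|=3.8637 1/|dy|=1.0353
    cross y-line → (2,3), t=0.3727
    cross x-line → (1,3), t=0.5796
    cross y-line → (1,2), t=1.4080
    cross y-line → (1,1), t=2.4433
    cross y-line → (1,0), t=3.4785 (wall)
  → r_4 = 3.4785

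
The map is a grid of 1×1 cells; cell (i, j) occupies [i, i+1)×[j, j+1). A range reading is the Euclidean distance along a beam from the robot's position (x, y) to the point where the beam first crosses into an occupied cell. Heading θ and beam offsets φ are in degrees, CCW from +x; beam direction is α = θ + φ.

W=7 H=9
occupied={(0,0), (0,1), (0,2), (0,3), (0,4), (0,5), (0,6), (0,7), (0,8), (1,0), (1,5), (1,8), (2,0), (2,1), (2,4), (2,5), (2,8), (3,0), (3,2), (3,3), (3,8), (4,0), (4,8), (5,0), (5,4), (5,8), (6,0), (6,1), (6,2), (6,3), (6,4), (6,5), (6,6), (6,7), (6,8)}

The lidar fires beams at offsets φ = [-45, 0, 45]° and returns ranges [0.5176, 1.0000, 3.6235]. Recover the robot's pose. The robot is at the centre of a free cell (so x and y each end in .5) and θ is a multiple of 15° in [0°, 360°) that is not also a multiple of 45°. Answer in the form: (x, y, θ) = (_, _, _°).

(x, y, θ) = (4.5, 7.5, 150°)

The pose lattice has 28·16 = 448 candidates. Test each by forward raycasting.
  (3.5, 7.5, 30°): beam 1 = 2.5882 ≠ 0.5176 ✗
  (4.5, 3.5, 210°): beam 2 = 0.5774 ≠ 1.0000 ✗
  (2.5, 3.5, 210°): beam 1 = 1.5529 ≠ 0.5176 ✗
  (3.5, 7.5, 345°): beam 1 = 3.0000 ≠ 0.5176 ✗
  …
  (4.5, 7.5, 150°): r_1=0.5176, r_2=1.0000, r_3=3.6235 — all match ✓
No second candidate reproduces the full scan.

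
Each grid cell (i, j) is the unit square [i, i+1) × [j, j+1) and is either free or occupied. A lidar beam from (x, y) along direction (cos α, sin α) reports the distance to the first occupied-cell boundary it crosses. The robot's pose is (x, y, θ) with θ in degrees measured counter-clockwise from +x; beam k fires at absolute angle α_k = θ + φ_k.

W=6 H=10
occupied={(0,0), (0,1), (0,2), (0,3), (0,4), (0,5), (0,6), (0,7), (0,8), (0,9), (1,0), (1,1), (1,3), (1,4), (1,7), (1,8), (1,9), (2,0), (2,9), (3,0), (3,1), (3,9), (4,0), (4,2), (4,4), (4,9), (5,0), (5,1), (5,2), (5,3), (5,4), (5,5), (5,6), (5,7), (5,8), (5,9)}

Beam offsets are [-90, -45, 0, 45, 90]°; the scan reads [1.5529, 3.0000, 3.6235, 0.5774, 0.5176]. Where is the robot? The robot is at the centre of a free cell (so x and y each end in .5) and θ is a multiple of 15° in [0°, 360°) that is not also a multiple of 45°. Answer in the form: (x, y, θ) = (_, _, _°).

(x, y, θ) = (1.5, 6.5, 15°)

Enumerate (i+0.5, j+0.5, θ) over the 24 free cells and 16 admissible headings. For each, cast all 5 beams and compare to the given ranges.
  (2.5, 5.5, 165°): beam 1 = 3.6235 ≠ 1.5529 ✗
  (2.5, 7.5, 240°): beam 1 = 0.5774 ≠ 1.5529 ✗
  (1.5, 5.5, 330°): beam 1 = 0.5774 ≠ 1.5529 ✗
  (4.5, 1.5, 60°): beam 1 = 0.5774 ≠ 1.5529 ✗
  …
  (1.5, 6.5, 15°): r_1=1.5529, r_2=3.0000, r_3=3.6235, r_4=0.5774, r_5=0.5176 — all match ✓
No second candidate reproduces the full scan.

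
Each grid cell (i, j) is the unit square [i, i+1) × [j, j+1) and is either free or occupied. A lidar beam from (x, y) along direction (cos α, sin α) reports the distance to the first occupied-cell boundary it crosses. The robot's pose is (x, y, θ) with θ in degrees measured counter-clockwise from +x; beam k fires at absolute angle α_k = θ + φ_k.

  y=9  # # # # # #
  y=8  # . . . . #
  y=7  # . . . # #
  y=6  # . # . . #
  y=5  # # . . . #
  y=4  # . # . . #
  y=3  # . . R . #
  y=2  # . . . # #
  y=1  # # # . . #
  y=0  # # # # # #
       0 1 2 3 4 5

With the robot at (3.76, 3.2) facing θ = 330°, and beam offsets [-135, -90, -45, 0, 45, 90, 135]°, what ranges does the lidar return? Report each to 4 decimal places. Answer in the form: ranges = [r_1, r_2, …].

ranges = [2.8574, 1.5200, 0.9273, 0.4000, 1.2837, 2.4800, 2.9364]

beam 1: φ=-135°, α=195°
  d=(-0.9659,-0.2588)  start (3,3)  tX=0.7868 tY=0.7727  stride 1/|dx|=1.0353 1/|dy|=3.8637
    cross y-line → (3,2), t=0.7727
    cross x-line → (2,2), t=0.7868
    cross x-line → (1,2), t=1.8221
    cross x-line → (0,2), t=2.8574 (wall)
  → r_1 = 2.8574
beam 2: φ=-90°, α=240°
  d=(-0.5000,-0.8660)  start (3,3)  tX=1.5200 tY=0.2309  stride 1/|dx|=2.0000 1/|dy|=1.1547
    cross y-line → (3,2), t=0.2309
    cross y-line → (3,1), t=1.3856
    cross x-line → (2,1), t=1.5200 (wall)
  → r_2 = 1.5200
beam 3: φ=-45°, α=285°
  d=(0.2588,-0.9659)  start (3,3)  tX=0.9273 tY=0.2071  stride 1/|dx|=3.8637 1/|dy|=1.0353
    cross y-line → (3,2), t=0.2071
    cross x-line → (4,2), t=0.9273 (wall)
  → r_3 = 0.9273
beam 4: φ=0°, α=330°
  d=(0.8660,-0.5000)  start (3,3)  tX=0.2771 tY=0.4000  stride 1/|dx|=1.1547 1/|dy|=2.0000
    cross x-line → (4,3), t=0.2771
    cross y-line → (4,2), t=0.4000 (wall)
  → r_4 = 0.4000
beam 5: φ=45°, α=15°
  d=(0.9659,0.2588)  start (3,3)  tX=0.2485 tY=3.0910  stride 1/|dx|=1.0353 1/|dy|=3.8637
    cross x-line → (4,3), t=0.2485
    cross x-line → (5,3), t=1.2837 (wall)
  → r_5 = 1.2837
beam 6: φ=90°, α=60°
  d=(0.5000,0.8660)  start (3,3)  tX=0.4800 tY=0.9238  stride 1/|dx|=2.0000 1/|dy|=1.1547
    cross x-line → (4,3), t=0.4800
    cross y-line → (4,4), t=0.9238
    cross y-line → (4,5), t=2.0785
    cross x-line → (5,5), t=2.4800 (wall)
  → r_6 = 2.4800
beam 7: φ=135°, α=105°
  d=(-0.2588,0.9659)  start (3,3)  tX=2.9364 tY=0.8282  stride 1/|dx|=3.8637 1/|dy|=1.0353
    cross y-line → (3,4), t=0.8282
    cross y-line → (3,5), t=1.8635
    cross y-line → (3,6), t=2.8988
    cross x-line → (2,6), t=2.9364 (wall)
  → r_7 = 2.9364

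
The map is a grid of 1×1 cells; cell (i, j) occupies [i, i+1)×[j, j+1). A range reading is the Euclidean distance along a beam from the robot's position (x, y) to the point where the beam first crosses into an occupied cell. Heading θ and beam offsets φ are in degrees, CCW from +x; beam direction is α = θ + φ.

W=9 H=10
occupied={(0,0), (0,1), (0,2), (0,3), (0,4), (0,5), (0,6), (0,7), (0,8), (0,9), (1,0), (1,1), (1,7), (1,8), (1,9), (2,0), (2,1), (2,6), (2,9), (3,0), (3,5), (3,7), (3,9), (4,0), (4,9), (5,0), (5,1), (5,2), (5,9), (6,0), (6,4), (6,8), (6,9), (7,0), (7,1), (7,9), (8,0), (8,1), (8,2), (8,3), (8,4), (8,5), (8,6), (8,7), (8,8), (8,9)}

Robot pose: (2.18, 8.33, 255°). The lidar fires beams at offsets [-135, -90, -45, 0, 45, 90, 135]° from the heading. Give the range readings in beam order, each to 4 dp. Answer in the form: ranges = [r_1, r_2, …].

ranges = [0.3600, 0.1863, 0.2078, 0.6955, 1.5358, 1.2750, 1.3400]

beam 1: φ=-135°, α=120°
  direction (-0.5000, 0.8660); cell (2,8); t to first gridline: x 0.3600, y 0.7736 (then +2.0000 / +1.1547)
    (1,8) via x @ 0.3600  # hit
  → r_1 = 0.3600
beam 2: φ=-90°, α=165°
  direction (-0.9659, 0.2588); cell (2,8); t to first gridline: x 0.1863, y 2.5887 (then +1.0353 / +3.8637)
    (1,8) via x @ 0.1863  # hit
  → r_2 = 0.1863
beam 3: φ=-45°, α=210°
  direction (-0.8660, -0.5000); cell (2,8); t to first gridline: x 0.2078, y 0.6600 (then +1.1547 / +2.0000)
    (1,8) via x @ 0.2078  # hit
  → r_3 = 0.2078
beam 4: φ=0°, α=255°
  direction (-0.2588, -0.9659); cell (2,8); t to first gridline: x 0.6955, y 0.3416 (then +3.8637 / +1.0353)
    (2,7) via y @ 0.3416
    (1,7) via x @ 0.6955  # hit
  → r_4 = 0.6955
beam 5: φ=45°, α=300°
  direction (0.5000, -0.8660); cell (2,8); t to first gridline: x 1.6400, y 0.3811 (then +2.0000 / +1.1547)
    (2,7) via y @ 0.3811
    (2,6) via y @ 1.5358  # hit
  → r_5 = 1.5358
beam 6: φ=90°, α=345°
  direction (0.9659, -0.2588); cell (2,8); t to first gridline: x 0.8489, y 1.2750 (then +1.0353 / +3.8637)
    (3,8) via x @ 0.8489
    (3,7) via y @ 1.2750  # hit
  → r_6 = 1.2750
beam 7: φ=135°, α=30°
  direction (0.8660, 0.5000); cell (2,8); t to first gridline: x 0.9469, y 1.3400 (then +1.1547 / +2.0000)
    (3,8) via x @ 0.9469
    (3,9) via y @ 1.3400  # hit
  → r_7 = 1.3400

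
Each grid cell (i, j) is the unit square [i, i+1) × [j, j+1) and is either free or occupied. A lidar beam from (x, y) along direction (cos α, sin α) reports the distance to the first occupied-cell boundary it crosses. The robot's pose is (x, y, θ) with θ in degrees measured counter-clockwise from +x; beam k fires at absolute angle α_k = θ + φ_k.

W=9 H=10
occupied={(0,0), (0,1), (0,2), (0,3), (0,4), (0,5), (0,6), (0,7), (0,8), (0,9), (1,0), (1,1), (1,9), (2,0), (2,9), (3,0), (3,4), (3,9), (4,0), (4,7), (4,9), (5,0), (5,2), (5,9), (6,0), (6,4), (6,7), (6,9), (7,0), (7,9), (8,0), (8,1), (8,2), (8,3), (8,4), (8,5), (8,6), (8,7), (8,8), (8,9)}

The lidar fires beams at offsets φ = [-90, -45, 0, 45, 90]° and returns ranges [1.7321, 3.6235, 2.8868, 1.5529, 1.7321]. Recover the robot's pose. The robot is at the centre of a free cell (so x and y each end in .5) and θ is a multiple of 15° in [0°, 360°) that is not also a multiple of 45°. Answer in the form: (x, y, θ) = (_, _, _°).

Enumerate (i+0.5, j+0.5, θ) over the 50 free cells and 16 admissible headings. For each, cast all 5 beams and compare to the given ranges.
  (3.5, 3.5, 285°): beam 1 = 2.5882 ≠ 1.7321 ✗
  (2.5, 7.5, 120°): beam 1 = 3.0000 ≠ 1.7321 ✗
  (7.5, 3.5, 195°): beam 1 = 3.6235 ≠ 1.7321 ✗
  (3.5, 1.5, 195°): beam 1 = 7.7646 ≠ 1.7321 ✗
  …
  (4.5, 2.5, 210°): r_1=1.7321, r_2=3.6235, r_3=2.8868, r_4=1.5529, r_5=1.7321 — all match ✓
Only this pose fits every beam.

(x, y, θ) = (4.5, 2.5, 210°)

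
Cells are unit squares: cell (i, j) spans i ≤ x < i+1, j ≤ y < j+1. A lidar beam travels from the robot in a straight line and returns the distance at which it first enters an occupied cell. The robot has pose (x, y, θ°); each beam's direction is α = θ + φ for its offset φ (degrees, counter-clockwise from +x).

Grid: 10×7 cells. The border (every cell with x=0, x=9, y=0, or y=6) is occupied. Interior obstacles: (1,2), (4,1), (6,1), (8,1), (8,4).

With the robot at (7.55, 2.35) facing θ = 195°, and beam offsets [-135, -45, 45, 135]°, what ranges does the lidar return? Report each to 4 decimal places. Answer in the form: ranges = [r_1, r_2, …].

beam 1: φ=-135°, α=60°
  cosα=0.5000 sinα=0.8660 | (7,2) | tMaxX 0.9000 tMaxY 0.7506 | tΔX 2.0000 tΔY 1.1547
    t=0.7506 [y] (7,3)
    t=0.9000 [x] (8,3)
    t=1.9053 [y] (8,4) — stop
  → r_1 = 1.9053
beam 2: φ=-45°, α=150°
  cosα=-0.8660 sinα=0.5000 | (7,2) | tMaxX 0.6351 tMaxY 1.3000 | tΔX 1.1547 tΔY 2.0000
    t=0.6351 [x] (6,2)
    t=1.3000 [y] (6,3)
    t=1.7898 [x] (5,3)
    t=2.9445 [x] (4,3)
    t=3.3000 [y] (4,4)
    t=4.0992 [x] (3,4)
    t=5.2539 [x] (2,4)
    t=5.3000 [y] (2,5)
    t=6.4086 [x] (1,5)
    t=7.3000 [y] (1,6) — stop
  → r_2 = 7.3000
beam 3: φ=45°, α=240°
  cosα=-0.5000 sinα=-0.8660 | (7,2) | tMaxX 1.1000 tMaxY 0.4041 | tΔX 2.0000 tΔY 1.1547
    t=0.4041 [y] (7,1)
    t=1.1000 [x] (6,1) — stop
  → r_3 = 1.1000
beam 4: φ=135°, α=330°
  cosα=0.8660 sinα=-0.5000 | (7,2) | tMaxX 0.5196 tMaxY 0.7000 | tΔX 1.1547 tΔY 2.0000
    t=0.5196 [x] (8,2)
    t=0.7000 [y] (8,1) — stop
  → r_4 = 0.7000

ranges = [1.9053, 7.3000, 1.1000, 0.7000]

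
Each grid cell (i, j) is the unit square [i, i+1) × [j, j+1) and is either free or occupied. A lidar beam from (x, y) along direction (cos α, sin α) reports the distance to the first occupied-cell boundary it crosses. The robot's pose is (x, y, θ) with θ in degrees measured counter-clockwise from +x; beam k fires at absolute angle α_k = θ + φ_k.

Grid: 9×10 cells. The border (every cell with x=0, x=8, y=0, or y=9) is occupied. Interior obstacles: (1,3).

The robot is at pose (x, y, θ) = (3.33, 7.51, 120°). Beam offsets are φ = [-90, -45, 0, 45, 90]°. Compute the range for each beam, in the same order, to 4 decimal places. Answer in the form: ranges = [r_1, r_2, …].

ranges = [2.9800, 1.5426, 1.7205, 2.4122, 2.6905]

beam 1: φ=-90°, α=30°
  direction (0.8660, 0.5000); cell (3,7); t to first gridline: x 0.7736, y 0.9800 (then +1.1547 / +2.0000)
    (4,7) via x @ 0.7736
    (4,8) via y @ 0.9800
    (5,8) via x @ 1.9283
    (5,9) via y @ 2.9800  # hit
  → r_1 = 2.9800
beam 2: φ=-45°, α=75°
  direction (0.2588, 0.9659); cell (3,7); t to first gridline: x 2.5887, y 0.5073 (then +3.8637 / +1.0353)
    (3,8) via y @ 0.5073
    (3,9) via y @ 1.5426  # hit
  → r_2 = 1.5426
beam 3: φ=0°, α=120°
  direction (-0.5000, 0.8660); cell (3,7); t to first gridline: x 0.6600, y 0.5658 (then +2.0000 / +1.1547)
    (3,8) via y @ 0.5658
    (2,8) via x @ 0.6600
    (2,9) via y @ 1.7205  # hit
  → r_3 = 1.7205
beam 4: φ=45°, α=165°
  direction (-0.9659, 0.2588); cell (3,7); t to first gridline: x 0.3416, y 1.8932 (then +1.0353 / +3.8637)
    (2,7) via x @ 0.3416
    (1,7) via x @ 1.3769
    (1,8) via y @ 1.8932
    (0,8) via x @ 2.4122  # hit
  → r_4 = 2.4122
beam 5: φ=90°, α=210°
  direction (-0.8660, -0.5000); cell (3,7); t to first gridline: x 0.3811, y 1.0200 (then +1.1547 / +2.0000)
    (2,7) via x @ 0.3811
    (2,6) via y @ 1.0200
    (1,6) via x @ 1.5358
    (0,6) via x @ 2.6905  # hit
  → r_5 = 2.6905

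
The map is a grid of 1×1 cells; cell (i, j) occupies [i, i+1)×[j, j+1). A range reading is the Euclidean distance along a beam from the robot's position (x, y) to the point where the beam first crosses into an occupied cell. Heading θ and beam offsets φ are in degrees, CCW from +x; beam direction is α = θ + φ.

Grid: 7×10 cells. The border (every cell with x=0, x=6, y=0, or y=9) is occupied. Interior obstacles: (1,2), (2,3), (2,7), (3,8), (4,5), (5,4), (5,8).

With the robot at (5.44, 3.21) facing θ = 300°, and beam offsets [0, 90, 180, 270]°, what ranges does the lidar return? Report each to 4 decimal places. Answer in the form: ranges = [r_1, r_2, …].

ranges = [1.1200, 0.6466, 2.0669, 4.4200]

beam 1: φ=0°, α=300°
  d=(0.5000,-0.8660)  start (5,3)  tX=1.1200 tY=0.2425  stride 1/|dx|=2.0000 1/|dy|=1.1547
    cross y-line → (5,2), t=0.2425
    cross x-line → (6,2), t=1.1200 (wall)
  → r_1 = 1.1200
beam 2: φ=90°, α=30°
  d=(0.8660,0.5000)  start (5,3)  tX=0.6466 tY=1.5800  stride 1/|dx|=1.1547 1/|dy|=2.0000
    cross x-line → (6,3), t=0.6466 (wall)
  → r_2 = 0.6466
beam 3: φ=180°, α=120°
  d=(-0.5000,0.8660)  start (5,3)  tX=0.8800 tY=0.9122  stride 1/|dx|=2.0000 1/|dy|=1.1547
    cross x-line → (4,3), t=0.8800
    cross y-line → (4,4), t=0.9122
    cross y-line → (4,5), t=2.0669 (wall)
  → r_3 = 2.0669
beam 4: φ=270°, α=210°
  d=(-0.8660,-0.5000)  start (5,3)  tX=0.5081 tY=0.4200  stride 1/|dx|=1.1547 1/|dy|=2.0000
    cross y-line → (5,2), t=0.4200
    cross x-line → (4,2), t=0.5081
    cross x-line → (3,2), t=1.6628
    cross y-line → (3,1), t=2.4200
    cross x-line → (2,1), t=2.8175
    cross x-line → (1,1), t=3.9722
    cross y-line → (1,0), t=4.4200 (wall)
  → r_4 = 4.4200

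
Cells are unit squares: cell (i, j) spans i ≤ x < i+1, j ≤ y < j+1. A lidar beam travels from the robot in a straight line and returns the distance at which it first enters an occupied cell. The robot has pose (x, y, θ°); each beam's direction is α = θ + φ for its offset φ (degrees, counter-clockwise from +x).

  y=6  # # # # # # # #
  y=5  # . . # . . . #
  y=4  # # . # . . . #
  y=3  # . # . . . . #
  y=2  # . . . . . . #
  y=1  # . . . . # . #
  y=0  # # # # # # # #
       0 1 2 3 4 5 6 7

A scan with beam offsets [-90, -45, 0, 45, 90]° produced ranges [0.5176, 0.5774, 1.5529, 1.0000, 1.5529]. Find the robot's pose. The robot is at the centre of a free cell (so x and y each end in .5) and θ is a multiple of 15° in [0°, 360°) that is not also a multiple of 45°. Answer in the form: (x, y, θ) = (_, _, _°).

(x, y, θ) = (2.5, 5.5, 165°)

The pose lattice has 25·16 = 400 candidates. Test each by forward raycasting.
  (2.5, 5.5, 75°): beam 3 = 0.5176 ≠ 1.5529 ✗
  (2.5, 4.5, 210°): beam 1 = 1.7321 ≠ 0.5176 ✗
  (6.5, 4.5, 150°): beam 1 = 1.0000 ≠ 0.5176 ✗
  (1.5, 2.5, 345°): beam 1 = 1.5529 ≠ 0.5176 ✗
  (4.5, 4.5, 240°): beam 1 = 0.5774 ≠ 0.5176 ✗
  …
  (2.5, 5.5, 165°): r_1=0.5176, r_2=0.5774, r_3=1.5529, r_4=1.0000, r_5=1.5529 — all match ✓
Unique over the lattice → pose = (2.5, 5.5, 165°).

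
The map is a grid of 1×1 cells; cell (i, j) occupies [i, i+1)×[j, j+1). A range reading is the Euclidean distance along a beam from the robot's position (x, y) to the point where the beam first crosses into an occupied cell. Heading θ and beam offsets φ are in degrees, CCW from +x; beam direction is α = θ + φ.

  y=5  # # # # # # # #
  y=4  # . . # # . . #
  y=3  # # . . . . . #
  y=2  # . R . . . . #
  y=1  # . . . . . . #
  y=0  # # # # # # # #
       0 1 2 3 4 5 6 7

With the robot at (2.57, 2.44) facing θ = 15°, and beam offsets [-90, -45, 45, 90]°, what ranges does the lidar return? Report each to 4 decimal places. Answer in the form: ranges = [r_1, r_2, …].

beam 1: φ=-90°, α=285°
  d=(0.2588,-0.9659)  start (2,2)  tX=1.6614 tY=0.4555  stride 1/|dx|=3.8637 1/|dy|=1.0353
    cross y-line → (2,1), t=0.4555
    cross y-line → (2,0), t=1.4908 (wall)
  → r_1 = 1.4908
beam 2: φ=-45°, α=330°
  d=(0.8660,-0.5000)  start (2,2)  tX=0.4965 tY=0.8800  stride 1/|dx|=1.1547 1/|dy|=2.0000
    cross x-line → (3,2), t=0.4965
    cross y-line → (3,1), t=0.8800
    cross x-line → (4,1), t=1.6512
    cross x-line → (5,1), t=2.8059
    cross y-line → (5,0), t=2.8800 (wall)
  → r_2 = 2.8800
beam 3: φ=45°, α=60°
  d=(0.5000,0.8660)  start (2,2)  tX=0.8600 tY=0.6466  stride 1/|dx|=2.0000 1/|dy|=1.1547
    cross y-line → (2,3), t=0.6466
    cross x-line → (3,3), t=0.8600
    cross y-line → (3,4), t=1.8013 (wall)
  → r_3 = 1.8013
beam 4: φ=90°, α=105°
  d=(-0.2588,0.9659)  start (2,2)  tX=2.2023 tY=0.5798  stride 1/|dx|=3.8637 1/|dy|=1.0353
    cross y-line → (2,3), t=0.5798
    cross y-line → (2,4), t=1.6150
    cross x-line → (1,4), t=2.2023
    cross y-line → (1,5), t=2.6503 (wall)
  → r_4 = 2.6503

ranges = [1.4908, 2.8800, 1.8013, 2.6503]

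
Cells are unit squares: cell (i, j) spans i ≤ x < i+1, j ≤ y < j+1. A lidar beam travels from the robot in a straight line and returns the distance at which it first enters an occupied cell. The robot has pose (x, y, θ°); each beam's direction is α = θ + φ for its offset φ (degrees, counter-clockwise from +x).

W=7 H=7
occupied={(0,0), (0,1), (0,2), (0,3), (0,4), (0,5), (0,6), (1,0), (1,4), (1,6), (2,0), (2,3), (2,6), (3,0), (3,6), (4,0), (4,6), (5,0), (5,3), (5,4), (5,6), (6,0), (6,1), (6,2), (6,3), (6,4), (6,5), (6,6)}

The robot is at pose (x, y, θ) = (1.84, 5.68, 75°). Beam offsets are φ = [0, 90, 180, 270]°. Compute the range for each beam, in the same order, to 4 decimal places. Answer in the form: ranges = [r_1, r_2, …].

ranges = [0.3313, 0.8696, 0.7040, 3.2715]

beam 1: φ=0°, α=75°
  dir = (cos 75°, sin 75°) = (0.2588, 0.9659); from cell (1,5)
  next x-line at t=0.6182, next y-line at t=0.3313; Δt_x=3.8637, Δt_y=1.0353
    y: enter (1,6) at t=0.3313 ← occupied
  → r_1 = 0.3313
beam 2: φ=90°, α=165°
  dir = (cos 165°, sin 165°) = (-0.9659, 0.2588); from cell (1,5)
  next x-line at t=0.8696, next y-line at t=1.2364; Δt_x=1.0353, Δt_y=3.8637
    x: enter (0,5) at t=0.8696 ← occupied
  → r_2 = 0.8696
beam 3: φ=180°, α=255°
  dir = (cos 255°, sin 255°) = (-0.2588, -0.9659); from cell (1,5)
  next x-line at t=3.2455, next y-line at t=0.7040; Δt_x=3.8637, Δt_y=1.0353
    y: enter (1,4) at t=0.7040 ← occupied
  → r_3 = 0.7040
beam 4: φ=270°, α=345°
  dir = (cos 345°, sin 345°) = (0.9659, -0.2588); from cell (1,5)
  next x-line at t=0.1656, next y-line at t=2.6273; Δt_x=1.0353, Δt_y=3.8637
    x: enter (2,5) at t=0.1656
    x: enter (3,5) at t=1.2009
    x: enter (4,5) at t=2.2362
    y: enter (4,4) at t=2.6273
    x: enter (5,4) at t=3.2715 ← occupied
  → r_4 = 3.2715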